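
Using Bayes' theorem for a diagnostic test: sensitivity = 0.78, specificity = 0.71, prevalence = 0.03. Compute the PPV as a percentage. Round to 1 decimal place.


PPV = (sens * prev) / (sens * prev + (1-spec) * (1-prev))
Numerator = 0.78 * 0.03 = 0.0234
P(positive and no disease) = (1 - spec) * (1 - prev) = (1 - 0.71) * (1 - 0.03) = 0.2813
Denominator = 0.0234 + 0.2813 = 0.3047
PPV = 0.0234 / 0.3047 = 0.076797
As percentage = 7.7


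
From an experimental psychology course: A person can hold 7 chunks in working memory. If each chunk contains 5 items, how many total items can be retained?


Total items = chunks * items_per_chunk
= 7 * 5
= 35


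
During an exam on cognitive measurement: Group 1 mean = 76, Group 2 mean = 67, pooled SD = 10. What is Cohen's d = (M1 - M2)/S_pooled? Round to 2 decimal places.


Cohen's d = (M1 - M2) / S_pooled
= (76 - 67) / 10
= 9 / 10
= 0.90


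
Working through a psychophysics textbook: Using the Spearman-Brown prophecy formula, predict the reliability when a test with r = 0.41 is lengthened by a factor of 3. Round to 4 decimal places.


r_new = n*r / (1 + (n-1)*r)
Numerator = 3 * 0.41 = 1.23
Denominator = 1 + 2 * 0.41 = 1.82
r_new = 1.23 / 1.82
= 0.6758


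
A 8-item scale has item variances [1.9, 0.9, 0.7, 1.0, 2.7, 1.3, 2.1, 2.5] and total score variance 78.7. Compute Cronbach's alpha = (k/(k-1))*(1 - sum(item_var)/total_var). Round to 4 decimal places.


alpha = (k/(k-1)) * (1 - sum(s_i^2)/s_total^2)
sum(item variances) = 13.1
k/(k-1) = 8/7 = 1.142857
1 - 13.1/78.7 = 1 - 0.166455 = 0.833545
alpha = 1.142857 * 0.833545
= 0.9526


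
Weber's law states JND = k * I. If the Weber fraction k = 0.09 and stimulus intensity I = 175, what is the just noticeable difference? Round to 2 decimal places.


JND = k * I
JND = 0.09 * 175
= 15.75


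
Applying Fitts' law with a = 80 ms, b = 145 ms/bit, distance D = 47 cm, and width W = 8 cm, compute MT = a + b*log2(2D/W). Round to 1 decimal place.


MT = 80 + 145 * log2(2*47/8)
2D/W = 11.75
log2(11.75) = 3.5546
MT = 80 + 145 * 3.5546
= 595.4 ms


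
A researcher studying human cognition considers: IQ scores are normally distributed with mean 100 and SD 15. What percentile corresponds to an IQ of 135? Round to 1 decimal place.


z = (IQ - mean) / SD
z = (135 - 100) / 15 = 2.3333
Percentile = Phi(2.3333) * 100
Phi(2.3333) = 0.990184
= 99.0


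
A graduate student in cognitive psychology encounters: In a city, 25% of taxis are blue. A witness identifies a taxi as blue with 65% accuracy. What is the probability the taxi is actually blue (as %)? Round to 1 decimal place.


P(blue | says blue) = P(says blue | blue)*P(blue) / [P(says blue | blue)*P(blue) + P(says blue | not blue)*P(not blue)]
Numerator = 0.65 * 0.25 = 0.1625
False identification = 0.35 * 0.75 = 0.2625
P = 0.1625 / (0.1625 + 0.2625)
= 0.1625 / 0.425
As percentage = 38.2


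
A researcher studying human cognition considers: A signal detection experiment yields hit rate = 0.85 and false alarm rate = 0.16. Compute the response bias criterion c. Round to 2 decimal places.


c = -0.5 * (z(HR) + z(FAR))
z(0.85) = 1.0364
z(0.16) = -0.9945
c = -0.5 * (1.0364 + -0.9945)
= -0.5 * 0.0419
= -0.02


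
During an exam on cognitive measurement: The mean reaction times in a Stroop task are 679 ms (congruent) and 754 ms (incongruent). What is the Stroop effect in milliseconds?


Stroop effect = RT(incongruent) - RT(congruent)
= 754 - 679
= 75 ms


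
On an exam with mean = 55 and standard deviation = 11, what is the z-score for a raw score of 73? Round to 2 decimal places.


z = (X - mu) / sigma
= (73 - 55) / 11
= 18 / 11
= 1.64


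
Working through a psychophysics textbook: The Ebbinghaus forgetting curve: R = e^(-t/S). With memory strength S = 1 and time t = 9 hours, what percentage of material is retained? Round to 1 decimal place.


R = e^(-t/S)
-t/S = -9/1 = -9.0
R = e^(-9.0) = 0.000123
Percentage = 0.000123 * 100
= 0.0


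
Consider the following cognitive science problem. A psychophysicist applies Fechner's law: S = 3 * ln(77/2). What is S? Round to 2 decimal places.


S = 3 * ln(77/2)
I/I0 = 38.5
ln(38.5) = 3.6507
S = 3 * 3.6507
= 10.95


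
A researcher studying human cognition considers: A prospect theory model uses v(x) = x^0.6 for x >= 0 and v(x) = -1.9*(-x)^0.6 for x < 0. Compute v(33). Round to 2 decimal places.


Since x = 33 >= 0, use v(x) = x^0.6
33^0.6 = 8.1491
v(33) = 8.15


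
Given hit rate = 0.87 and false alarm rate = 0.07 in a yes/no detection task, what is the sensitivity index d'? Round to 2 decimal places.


d' = z(HR) - z(FAR)
z(0.87) = 1.1264
z(0.07) = -1.4758
d' = 1.1264 - -1.4758
= 2.60


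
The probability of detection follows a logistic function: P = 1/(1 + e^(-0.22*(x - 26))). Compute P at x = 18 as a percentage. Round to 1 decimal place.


P(x) = 1/(1 + e^(-0.22*(18 - 26)))
Exponent = -0.22 * -8 = 1.76
e^(1.76) = 5.812437
P = 1/(1 + 5.812437) = 0.14679
Percentage = 14.7


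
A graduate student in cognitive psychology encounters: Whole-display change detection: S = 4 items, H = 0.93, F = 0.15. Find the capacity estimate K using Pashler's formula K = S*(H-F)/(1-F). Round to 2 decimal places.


K = S * (H - F) / (1 - F)
H - F = 0.78
1 - F = 0.85
K = 4 * 0.78 / 0.85
= 3.67


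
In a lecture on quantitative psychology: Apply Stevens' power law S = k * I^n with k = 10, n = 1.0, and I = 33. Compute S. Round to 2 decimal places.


S = 10 * 33^1.0
33^1.0 = 33.0
S = 10 * 33.0
= 330.00


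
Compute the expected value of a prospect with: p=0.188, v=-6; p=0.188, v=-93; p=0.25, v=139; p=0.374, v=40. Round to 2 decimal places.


EU = sum(p_i * v_i)
0.188 * -6 = -1.128
0.188 * -93 = -17.484
0.25 * 139 = 34.75
0.374 * 40 = 14.96
EU = -1.128 + -17.484 + 34.75 + 14.96
= 31.10


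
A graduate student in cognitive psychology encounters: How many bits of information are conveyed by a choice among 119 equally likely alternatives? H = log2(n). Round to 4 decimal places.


H = log2(n)
H = log2(119)
= 6.8948


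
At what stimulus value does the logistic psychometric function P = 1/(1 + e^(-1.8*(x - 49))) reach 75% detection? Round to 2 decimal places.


At P = 0.75: 0.75 = 1/(1 + e^(-k*(x-x0)))
Solving: e^(-k*(x-x0)) = 1/3
x = x0 + ln(3)/k
ln(3) = 1.0986
x = 49 + 1.0986/1.8
= 49 + 0.6103
= 49.61


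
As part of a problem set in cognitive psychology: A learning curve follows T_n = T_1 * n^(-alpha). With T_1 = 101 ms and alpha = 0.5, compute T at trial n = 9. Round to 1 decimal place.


T_n = 101 * 9^(-0.5)
9^(-0.5) = 0.333333
T_n = 101 * 0.333333
= 33.7 ms


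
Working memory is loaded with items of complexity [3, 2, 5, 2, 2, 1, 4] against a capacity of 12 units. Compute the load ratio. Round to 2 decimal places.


Total complexity = 3 + 2 + 5 + 2 + 2 + 1 + 4 = 19
Load = total / capacity = 19 / 12
= 1.58


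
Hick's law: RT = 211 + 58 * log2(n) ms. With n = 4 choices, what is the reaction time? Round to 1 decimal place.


RT = 211 + 58 * log2(4)
log2(4) = 2.0
RT = 211 + 58 * 2.0
= 211 + 116.0
= 327.0 ms


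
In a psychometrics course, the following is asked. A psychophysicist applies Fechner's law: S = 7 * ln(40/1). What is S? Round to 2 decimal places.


S = 7 * ln(40/1)
I/I0 = 40.0
ln(40.0) = 3.6889
S = 7 * 3.6889
= 25.82


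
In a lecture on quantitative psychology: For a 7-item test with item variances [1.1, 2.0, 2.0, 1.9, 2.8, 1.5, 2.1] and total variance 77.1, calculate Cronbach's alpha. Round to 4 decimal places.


alpha = (k/(k-1)) * (1 - sum(s_i^2)/s_total^2)
sum(item variances) = 13.4
k/(k-1) = 7/6 = 1.166667
1 - 13.4/77.1 = 1 - 0.1738 = 0.8262
alpha = 1.166667 * 0.8262
= 0.9639


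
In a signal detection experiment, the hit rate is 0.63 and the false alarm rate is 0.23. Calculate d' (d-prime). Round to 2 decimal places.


d' = z(HR) - z(FAR)
z(0.63) = 0.3319
z(0.23) = -0.7388
d' = 0.3319 - -0.7388
= 1.07


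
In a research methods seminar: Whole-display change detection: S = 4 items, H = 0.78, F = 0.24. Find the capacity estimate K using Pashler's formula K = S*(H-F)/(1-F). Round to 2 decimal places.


K = S * (H - F) / (1 - F)
H - F = 0.54
1 - F = 0.76
K = 4 * 0.54 / 0.76
= 2.84


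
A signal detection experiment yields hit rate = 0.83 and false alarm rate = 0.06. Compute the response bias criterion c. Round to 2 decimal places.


c = -0.5 * (z(HR) + z(FAR))
z(0.83) = 0.9542
z(0.06) = -1.5548
c = -0.5 * (0.9542 + -1.5548)
= -0.5 * -0.6006
= 0.30


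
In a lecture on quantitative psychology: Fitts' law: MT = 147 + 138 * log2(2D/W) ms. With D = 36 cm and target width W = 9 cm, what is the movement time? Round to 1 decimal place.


MT = 147 + 138 * log2(2*36/9)
2D/W = 8.0
log2(8.0) = 3.0
MT = 147 + 138 * 3.0
= 561.0 ms


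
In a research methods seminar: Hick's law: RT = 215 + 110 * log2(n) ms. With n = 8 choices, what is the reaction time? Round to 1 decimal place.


RT = 215 + 110 * log2(8)
log2(8) = 3.0
RT = 215 + 110 * 3.0
= 215 + 330.0
= 545.0 ms


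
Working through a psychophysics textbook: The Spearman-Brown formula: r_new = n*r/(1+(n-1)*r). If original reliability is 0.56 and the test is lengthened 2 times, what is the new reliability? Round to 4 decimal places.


r_new = n*r / (1 + (n-1)*r)
Numerator = 2 * 0.56 = 1.12
Denominator = 1 + 1 * 0.56 = 1.56
r_new = 1.12 / 1.56
= 0.7179


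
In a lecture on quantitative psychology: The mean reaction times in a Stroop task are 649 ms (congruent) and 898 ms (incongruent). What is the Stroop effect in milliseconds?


Stroop effect = RT(incongruent) - RT(congruent)
= 898 - 649
= 249 ms


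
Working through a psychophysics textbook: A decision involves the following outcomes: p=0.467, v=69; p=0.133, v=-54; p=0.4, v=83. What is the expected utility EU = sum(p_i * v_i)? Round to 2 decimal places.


EU = sum(p_i * v_i)
0.467 * 69 = 32.223
0.133 * -54 = -7.182
0.4 * 83 = 33.2
EU = 32.223 + -7.182 + 33.2
= 58.24


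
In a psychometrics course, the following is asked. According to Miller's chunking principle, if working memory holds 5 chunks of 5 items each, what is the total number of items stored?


Total items = chunks * items_per_chunk
= 5 * 5
= 25


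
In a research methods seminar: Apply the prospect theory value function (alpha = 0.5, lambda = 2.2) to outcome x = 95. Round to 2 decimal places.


Since x = 95 >= 0, use v(x) = x^0.5
95^0.5 = 9.7468
v(95) = 9.75


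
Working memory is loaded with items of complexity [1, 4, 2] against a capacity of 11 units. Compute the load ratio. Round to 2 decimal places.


Total complexity = 1 + 4 + 2 = 7
Load = total / capacity = 7 / 11
= 0.64


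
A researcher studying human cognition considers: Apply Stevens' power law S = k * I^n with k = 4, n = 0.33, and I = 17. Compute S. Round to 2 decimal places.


S = 4 * 17^0.33
17^0.33 = 2.5471
S = 4 * 2.5471
= 10.19


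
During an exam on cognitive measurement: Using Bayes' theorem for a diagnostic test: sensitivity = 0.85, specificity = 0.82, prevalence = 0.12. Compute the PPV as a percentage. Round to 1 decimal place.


PPV = (sens * prev) / (sens * prev + (1-spec) * (1-prev))
Numerator = 0.85 * 0.12 = 0.102
P(positive and no disease) = (1 - spec) * (1 - prev) = (1 - 0.82) * (1 - 0.12) = 0.1584
Denominator = 0.102 + 0.1584 = 0.2604
PPV = 0.102 / 0.2604 = 0.391705
As percentage = 39.2


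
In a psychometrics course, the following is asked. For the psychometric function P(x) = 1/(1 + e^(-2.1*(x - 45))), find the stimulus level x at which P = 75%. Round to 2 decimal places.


At P = 0.75: 0.75 = 1/(1 + e^(-k*(x-x0)))
Solving: e^(-k*(x-x0)) = 1/3
x = x0 + ln(3)/k
ln(3) = 1.0986
x = 45 + 1.0986/2.1
= 45 + 0.5231
= 45.52


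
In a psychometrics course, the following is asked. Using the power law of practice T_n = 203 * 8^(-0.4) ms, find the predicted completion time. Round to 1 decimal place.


T_n = 203 * 8^(-0.4)
8^(-0.4) = 0.435275
T_n = 203 * 0.435275
= 88.4 ms


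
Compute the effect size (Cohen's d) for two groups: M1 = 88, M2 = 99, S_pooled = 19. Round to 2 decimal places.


Cohen's d = (M1 - M2) / S_pooled
= (88 - 99) / 19
= -11 / 19
= -0.58


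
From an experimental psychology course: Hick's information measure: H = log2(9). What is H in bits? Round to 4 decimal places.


H = log2(n)
H = log2(9)
= 3.1699


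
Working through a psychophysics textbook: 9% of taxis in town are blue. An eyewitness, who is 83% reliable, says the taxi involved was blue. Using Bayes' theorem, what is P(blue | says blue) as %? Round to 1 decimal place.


P(blue | says blue) = P(says blue | blue)*P(blue) / [P(says blue | blue)*P(blue) + P(says blue | not blue)*P(not blue)]
Numerator = 0.83 * 0.09 = 0.0747
False identification = 0.17 * 0.91 = 0.1547
P = 0.0747 / (0.0747 + 0.1547)
= 0.0747 / 0.2294
As percentage = 32.6


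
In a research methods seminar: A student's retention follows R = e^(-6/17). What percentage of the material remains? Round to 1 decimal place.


R = e^(-t/S)
-t/S = -6/17 = -0.352941
R = e^(-0.352941) = 0.702619
Percentage = 0.702619 * 100
= 70.3


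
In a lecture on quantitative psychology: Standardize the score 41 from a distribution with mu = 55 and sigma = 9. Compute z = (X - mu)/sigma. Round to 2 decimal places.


z = (X - mu) / sigma
= (41 - 55) / 9
= -14 / 9
= -1.56


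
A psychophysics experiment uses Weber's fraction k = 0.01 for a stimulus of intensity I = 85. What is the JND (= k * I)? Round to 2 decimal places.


JND = k * I
JND = 0.01 * 85
= 0.85


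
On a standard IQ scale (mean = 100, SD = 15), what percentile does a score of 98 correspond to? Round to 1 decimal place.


z = (IQ - mean) / SD
z = (98 - 100) / 15 = -0.1333
Percentile = Phi(-0.1333) * 100
Phi(-0.1333) = 0.446978
= 44.7


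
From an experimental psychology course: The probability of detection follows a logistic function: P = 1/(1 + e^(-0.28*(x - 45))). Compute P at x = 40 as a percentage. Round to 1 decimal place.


P(x) = 1/(1 + e^(-0.28*(40 - 45)))
Exponent = -0.28 * -5 = 1.4
e^(1.4) = 4.0552
P = 1/(1 + 4.0552) = 0.197816
Percentage = 19.8


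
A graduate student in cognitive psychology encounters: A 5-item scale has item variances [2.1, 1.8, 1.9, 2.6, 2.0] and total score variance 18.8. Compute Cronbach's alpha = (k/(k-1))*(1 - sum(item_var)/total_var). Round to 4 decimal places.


alpha = (k/(k-1)) * (1 - sum(s_i^2)/s_total^2)
sum(item variances) = 10.4
k/(k-1) = 5/4 = 1.25
1 - 10.4/18.8 = 1 - 0.553191 = 0.446809
alpha = 1.25 * 0.446809
= 0.5585


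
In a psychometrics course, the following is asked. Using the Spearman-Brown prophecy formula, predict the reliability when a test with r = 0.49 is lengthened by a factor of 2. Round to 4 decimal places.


r_new = n*r / (1 + (n-1)*r)
Numerator = 2 * 0.49 = 0.98
Denominator = 1 + 1 * 0.49 = 1.49
r_new = 0.98 / 1.49
= 0.6577


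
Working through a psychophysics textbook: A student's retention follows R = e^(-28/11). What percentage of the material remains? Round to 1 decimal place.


R = e^(-t/S)
-t/S = -28/11 = -2.545455
R = e^(-2.545455) = 0.078437
Percentage = 0.078437 * 100
= 7.8


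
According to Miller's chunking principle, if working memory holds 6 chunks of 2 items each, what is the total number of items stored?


Total items = chunks * items_per_chunk
= 6 * 2
= 12


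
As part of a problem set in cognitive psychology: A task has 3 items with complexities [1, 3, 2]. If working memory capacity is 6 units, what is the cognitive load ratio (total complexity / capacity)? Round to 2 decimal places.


Total complexity = 1 + 3 + 2 = 6
Load = total / capacity = 6 / 6
= 1.00


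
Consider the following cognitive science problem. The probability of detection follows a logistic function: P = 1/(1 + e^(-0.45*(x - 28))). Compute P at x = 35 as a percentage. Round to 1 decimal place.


P(x) = 1/(1 + e^(-0.45*(35 - 28)))
Exponent = -0.45 * 7 = -3.15
e^(-3.15) = 0.042852
P = 1/(1 + 0.042852) = 0.958909
Percentage = 95.9


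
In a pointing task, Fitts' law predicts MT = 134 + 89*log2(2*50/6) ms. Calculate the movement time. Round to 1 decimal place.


MT = 134 + 89 * log2(2*50/6)
2D/W = 16.666667
log2(16.666667) = 4.0589
MT = 134 + 89 * 4.0589
= 495.2 ms


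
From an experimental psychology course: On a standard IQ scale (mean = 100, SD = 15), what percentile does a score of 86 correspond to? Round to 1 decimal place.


z = (IQ - mean) / SD
z = (86 - 100) / 15 = -0.9333
Percentile = Phi(-0.9333) * 100
Phi(-0.9333) = 0.175333
= 17.5


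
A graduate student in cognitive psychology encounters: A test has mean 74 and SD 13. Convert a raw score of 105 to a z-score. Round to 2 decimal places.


z = (X - mu) / sigma
= (105 - 74) / 13
= 31 / 13
= 2.38


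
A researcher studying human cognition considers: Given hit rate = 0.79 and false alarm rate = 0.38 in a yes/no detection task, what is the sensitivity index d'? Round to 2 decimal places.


d' = z(HR) - z(FAR)
z(0.79) = 0.8064
z(0.38) = -0.3055
d' = 0.8064 - -0.3055
= 1.11


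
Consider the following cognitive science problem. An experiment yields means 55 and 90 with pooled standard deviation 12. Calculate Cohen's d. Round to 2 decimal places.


Cohen's d = (M1 - M2) / S_pooled
= (55 - 90) / 12
= -35 / 12
= -2.92


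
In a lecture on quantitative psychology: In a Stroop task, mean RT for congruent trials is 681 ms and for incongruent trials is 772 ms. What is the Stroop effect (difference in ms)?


Stroop effect = RT(incongruent) - RT(congruent)
= 772 - 681
= 91 ms


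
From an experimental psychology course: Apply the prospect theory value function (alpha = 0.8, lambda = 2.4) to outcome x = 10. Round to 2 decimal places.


Since x = 10 >= 0, use v(x) = x^0.8
10^0.8 = 6.3096
v(10) = 6.31


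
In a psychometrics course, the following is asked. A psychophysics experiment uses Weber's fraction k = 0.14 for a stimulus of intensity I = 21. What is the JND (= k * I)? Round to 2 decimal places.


JND = k * I
JND = 0.14 * 21
= 2.94


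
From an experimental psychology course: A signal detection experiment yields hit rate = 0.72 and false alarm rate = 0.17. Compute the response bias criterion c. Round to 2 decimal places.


c = -0.5 * (z(HR) + z(FAR))
z(0.72) = 0.5828
z(0.17) = -0.9542
c = -0.5 * (0.5828 + -0.9542)
= -0.5 * -0.3714
= 0.19


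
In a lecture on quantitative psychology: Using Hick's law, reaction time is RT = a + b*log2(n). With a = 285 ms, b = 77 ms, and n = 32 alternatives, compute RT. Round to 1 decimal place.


RT = 285 + 77 * log2(32)
log2(32) = 5.0
RT = 285 + 77 * 5.0
= 285 + 385.0
= 670.0 ms


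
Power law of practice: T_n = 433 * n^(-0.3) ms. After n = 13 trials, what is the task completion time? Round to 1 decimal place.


T_n = 433 * 13^(-0.3)
13^(-0.3) = 0.463252
T_n = 433 * 0.463252
= 200.6 ms


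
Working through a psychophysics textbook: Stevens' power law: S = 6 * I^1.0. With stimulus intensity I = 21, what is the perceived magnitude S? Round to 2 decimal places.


S = 6 * 21^1.0
21^1.0 = 21.0
S = 6 * 21.0
= 126.00


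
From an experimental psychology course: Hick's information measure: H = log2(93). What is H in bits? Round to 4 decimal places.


H = log2(n)
H = log2(93)
= 6.5392


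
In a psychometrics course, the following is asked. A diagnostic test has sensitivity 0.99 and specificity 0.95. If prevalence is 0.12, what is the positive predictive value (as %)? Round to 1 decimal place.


PPV = (sens * prev) / (sens * prev + (1-spec) * (1-prev))
Numerator = 0.99 * 0.12 = 0.1188
P(positive and no disease) = (1 - spec) * (1 - prev) = (1 - 0.95) * (1 - 0.12) = 0.044
Denominator = 0.1188 + 0.044 = 0.1628
PPV = 0.1188 / 0.1628 = 0.72973
As percentage = 73.0


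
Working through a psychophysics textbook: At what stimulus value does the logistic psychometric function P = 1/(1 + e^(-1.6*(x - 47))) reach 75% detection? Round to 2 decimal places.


At P = 0.75: 0.75 = 1/(1 + e^(-k*(x-x0)))
Solving: e^(-k*(x-x0)) = 1/3
x = x0 + ln(3)/k
ln(3) = 1.0986
x = 47 + 1.0986/1.6
= 47 + 0.6866
= 47.69


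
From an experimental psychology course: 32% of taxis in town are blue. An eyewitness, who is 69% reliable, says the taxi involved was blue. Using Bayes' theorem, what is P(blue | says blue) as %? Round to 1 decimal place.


P(blue | says blue) = P(says blue | blue)*P(blue) / [P(says blue | blue)*P(blue) + P(says blue | not blue)*P(not blue)]
Numerator = 0.69 * 0.32 = 0.2208
False identification = 0.31 * 0.68 = 0.2108
P = 0.2208 / (0.2208 + 0.2108)
= 0.2208 / 0.4316
As percentage = 51.2


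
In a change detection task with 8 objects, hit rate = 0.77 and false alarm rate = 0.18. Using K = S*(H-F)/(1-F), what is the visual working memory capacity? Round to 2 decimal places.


K = S * (H - F) / (1 - F)
H - F = 0.59
1 - F = 0.82
K = 8 * 0.59 / 0.82
= 5.76


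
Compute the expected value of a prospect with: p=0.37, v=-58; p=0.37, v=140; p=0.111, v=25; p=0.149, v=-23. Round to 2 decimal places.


EU = sum(p_i * v_i)
0.37 * -58 = -21.46
0.37 * 140 = 51.8
0.111 * 25 = 2.775
0.149 * -23 = -3.427
EU = -21.46 + 51.8 + 2.775 + -3.427
= 29.69


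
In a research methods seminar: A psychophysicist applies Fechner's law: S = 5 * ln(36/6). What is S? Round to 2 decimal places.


S = 5 * ln(36/6)
I/I0 = 6.0
ln(6.0) = 1.7918
S = 5 * 1.7918
= 8.96


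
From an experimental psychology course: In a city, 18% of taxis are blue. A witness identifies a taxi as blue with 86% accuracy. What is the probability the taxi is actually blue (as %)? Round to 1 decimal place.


P(blue | says blue) = P(says blue | blue)*P(blue) / [P(says blue | blue)*P(blue) + P(says blue | not blue)*P(not blue)]
Numerator = 0.86 * 0.18 = 0.1548
False identification = 0.14 * 0.82 = 0.1148
P = 0.1548 / (0.1548 + 0.1148)
= 0.1548 / 0.2696
As percentage = 57.4


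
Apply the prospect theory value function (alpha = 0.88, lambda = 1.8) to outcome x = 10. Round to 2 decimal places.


Since x = 10 >= 0, use v(x) = x^0.88
10^0.88 = 7.5858
v(10) = 7.59


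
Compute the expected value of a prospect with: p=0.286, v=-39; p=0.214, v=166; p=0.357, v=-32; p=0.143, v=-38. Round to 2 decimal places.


EU = sum(p_i * v_i)
0.286 * -39 = -11.154
0.214 * 166 = 35.524
0.357 * -32 = -11.424
0.143 * -38 = -5.434
EU = -11.154 + 35.524 + -11.424 + -5.434
= 7.51


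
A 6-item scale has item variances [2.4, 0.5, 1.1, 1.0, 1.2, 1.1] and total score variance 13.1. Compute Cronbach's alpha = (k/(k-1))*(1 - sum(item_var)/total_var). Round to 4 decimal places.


alpha = (k/(k-1)) * (1 - sum(s_i^2)/s_total^2)
sum(item variances) = 7.3
k/(k-1) = 6/5 = 1.2
1 - 7.3/13.1 = 1 - 0.557252 = 0.442748
alpha = 1.2 * 0.442748
= 0.5313


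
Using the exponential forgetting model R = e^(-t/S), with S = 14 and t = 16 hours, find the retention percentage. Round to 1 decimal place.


R = e^(-t/S)
-t/S = -16/14 = -1.142857
R = e^(-1.142857) = 0.318907
Percentage = 0.318907 * 100
= 31.9


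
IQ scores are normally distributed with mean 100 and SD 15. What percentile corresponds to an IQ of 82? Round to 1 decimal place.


z = (IQ - mean) / SD
z = (82 - 100) / 15 = -1.2
Percentile = Phi(-1.2) * 100
Phi(-1.2) = 0.11507
= 11.5


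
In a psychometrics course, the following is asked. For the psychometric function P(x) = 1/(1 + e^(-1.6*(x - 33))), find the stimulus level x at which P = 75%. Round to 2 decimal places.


At P = 0.75: 0.75 = 1/(1 + e^(-k*(x-x0)))
Solving: e^(-k*(x-x0)) = 1/3
x = x0 + ln(3)/k
ln(3) = 1.0986
x = 33 + 1.0986/1.6
= 33 + 0.6866
= 33.69


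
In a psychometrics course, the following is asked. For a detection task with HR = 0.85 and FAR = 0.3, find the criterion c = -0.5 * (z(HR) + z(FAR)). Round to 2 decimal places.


c = -0.5 * (z(HR) + z(FAR))
z(0.85) = 1.0364
z(0.3) = -0.5244
c = -0.5 * (1.0364 + -0.5244)
= -0.5 * 0.512
= -0.26


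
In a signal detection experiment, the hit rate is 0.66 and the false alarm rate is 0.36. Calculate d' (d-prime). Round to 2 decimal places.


d' = z(HR) - z(FAR)
z(0.66) = 0.4125
z(0.36) = -0.3585
d' = 0.4125 - -0.3585
= 0.77


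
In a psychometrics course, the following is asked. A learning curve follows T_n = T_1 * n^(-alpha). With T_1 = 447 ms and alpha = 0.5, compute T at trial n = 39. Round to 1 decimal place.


T_n = 447 * 39^(-0.5)
39^(-0.5) = 0.160128
T_n = 447 * 0.160128
= 71.6 ms


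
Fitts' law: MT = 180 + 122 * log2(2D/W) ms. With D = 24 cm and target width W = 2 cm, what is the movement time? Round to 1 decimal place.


MT = 180 + 122 * log2(2*24/2)
2D/W = 24.0
log2(24.0) = 4.585
MT = 180 + 122 * 4.585
= 739.4 ms


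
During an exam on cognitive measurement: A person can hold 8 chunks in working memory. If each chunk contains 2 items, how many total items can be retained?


Total items = chunks * items_per_chunk
= 8 * 2
= 16


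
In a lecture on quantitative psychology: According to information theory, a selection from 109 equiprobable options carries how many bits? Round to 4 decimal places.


H = log2(n)
H = log2(109)
= 6.7682


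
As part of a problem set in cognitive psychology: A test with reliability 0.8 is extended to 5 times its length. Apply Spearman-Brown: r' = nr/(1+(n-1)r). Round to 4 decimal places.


r_new = n*r / (1 + (n-1)*r)
Numerator = 5 * 0.8 = 4.0
Denominator = 1 + 4 * 0.8 = 4.2
r_new = 4.0 / 4.2
= 0.9524


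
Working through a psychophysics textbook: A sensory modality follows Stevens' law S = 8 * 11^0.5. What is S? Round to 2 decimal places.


S = 8 * 11^0.5
11^0.5 = 3.3166
S = 8 * 3.3166
= 26.53


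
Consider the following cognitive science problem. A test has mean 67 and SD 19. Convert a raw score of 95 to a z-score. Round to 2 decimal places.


z = (X - mu) / sigma
= (95 - 67) / 19
= 28 / 19
= 1.47


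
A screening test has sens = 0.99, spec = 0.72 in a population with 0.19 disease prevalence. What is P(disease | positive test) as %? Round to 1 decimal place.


PPV = (sens * prev) / (sens * prev + (1-spec) * (1-prev))
Numerator = 0.99 * 0.19 = 0.1881
P(positive and no disease) = (1 - spec) * (1 - prev) = (1 - 0.72) * (1 - 0.19) = 0.2268
Denominator = 0.1881 + 0.2268 = 0.4149
PPV = 0.1881 / 0.4149 = 0.453362
As percentage = 45.3


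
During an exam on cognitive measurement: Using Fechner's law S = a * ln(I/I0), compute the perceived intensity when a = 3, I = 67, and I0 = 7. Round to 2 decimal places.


S = 3 * ln(67/7)
I/I0 = 9.571429
ln(9.571429) = 2.2588
S = 3 * 2.2588
= 6.78


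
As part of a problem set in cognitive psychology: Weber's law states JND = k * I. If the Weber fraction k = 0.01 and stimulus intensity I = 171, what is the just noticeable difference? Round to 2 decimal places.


JND = k * I
JND = 0.01 * 171
= 1.71


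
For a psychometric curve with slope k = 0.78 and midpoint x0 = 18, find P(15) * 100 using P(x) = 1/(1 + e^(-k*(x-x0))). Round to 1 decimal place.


P(x) = 1/(1 + e^(-0.78*(15 - 18)))
Exponent = -0.78 * -3 = 2.34
e^(2.34) = 10.381237
P = 1/(1 + 10.381237) = 0.087864
Percentage = 8.8


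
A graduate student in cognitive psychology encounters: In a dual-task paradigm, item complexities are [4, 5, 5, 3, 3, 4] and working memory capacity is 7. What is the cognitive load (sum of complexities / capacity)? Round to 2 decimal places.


Total complexity = 4 + 5 + 5 + 3 + 3 + 4 = 24
Load = total / capacity = 24 / 7
= 3.43


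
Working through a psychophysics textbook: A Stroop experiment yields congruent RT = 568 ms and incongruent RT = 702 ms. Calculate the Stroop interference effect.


Stroop effect = RT(incongruent) - RT(congruent)
= 702 - 568
= 134 ms


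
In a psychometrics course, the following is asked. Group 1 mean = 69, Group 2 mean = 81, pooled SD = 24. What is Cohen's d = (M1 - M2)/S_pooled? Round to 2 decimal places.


Cohen's d = (M1 - M2) / S_pooled
= (69 - 81) / 24
= -12 / 24
= -0.50


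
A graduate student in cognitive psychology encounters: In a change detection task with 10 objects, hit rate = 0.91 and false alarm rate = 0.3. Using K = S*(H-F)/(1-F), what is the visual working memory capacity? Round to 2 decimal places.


K = S * (H - F) / (1 - F)
H - F = 0.61
1 - F = 0.7
K = 10 * 0.61 / 0.7
= 8.71


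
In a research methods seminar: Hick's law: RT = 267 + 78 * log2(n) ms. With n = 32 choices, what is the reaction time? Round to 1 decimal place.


RT = 267 + 78 * log2(32)
log2(32) = 5.0
RT = 267 + 78 * 5.0
= 267 + 390.0
= 657.0 ms


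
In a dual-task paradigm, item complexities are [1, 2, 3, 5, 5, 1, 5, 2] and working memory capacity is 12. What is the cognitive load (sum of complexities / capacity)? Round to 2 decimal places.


Total complexity = 1 + 2 + 3 + 5 + 5 + 1 + 5 + 2 = 24
Load = total / capacity = 24 / 12
= 2.00


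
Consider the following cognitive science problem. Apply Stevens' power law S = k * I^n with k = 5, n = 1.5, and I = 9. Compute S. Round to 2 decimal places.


S = 5 * 9^1.5
9^1.5 = 27.0
S = 5 * 27.0
= 135.00


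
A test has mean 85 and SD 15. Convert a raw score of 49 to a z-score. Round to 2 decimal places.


z = (X - mu) / sigma
= (49 - 85) / 15
= -36 / 15
= -2.40


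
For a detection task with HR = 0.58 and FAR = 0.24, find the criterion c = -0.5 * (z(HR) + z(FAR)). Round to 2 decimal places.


c = -0.5 * (z(HR) + z(FAR))
z(0.58) = 0.2019
z(0.24) = -0.7063
c = -0.5 * (0.2019 + -0.7063)
= -0.5 * -0.5044
= 0.25


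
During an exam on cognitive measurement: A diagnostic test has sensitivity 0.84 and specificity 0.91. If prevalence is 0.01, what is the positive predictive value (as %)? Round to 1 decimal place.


PPV = (sens * prev) / (sens * prev + (1-spec) * (1-prev))
Numerator = 0.84 * 0.01 = 0.0084
P(positive and no disease) = (1 - spec) * (1 - prev) = (1 - 0.91) * (1 - 0.01) = 0.0891
Denominator = 0.0084 + 0.0891 = 0.0975
PPV = 0.0084 / 0.0975 = 0.086154
As percentage = 8.6


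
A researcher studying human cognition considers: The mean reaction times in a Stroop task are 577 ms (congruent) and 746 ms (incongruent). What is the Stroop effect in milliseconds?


Stroop effect = RT(incongruent) - RT(congruent)
= 746 - 577
= 169 ms


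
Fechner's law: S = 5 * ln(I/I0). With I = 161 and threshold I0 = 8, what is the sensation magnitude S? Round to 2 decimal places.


S = 5 * ln(161/8)
I/I0 = 20.125
ln(20.125) = 3.002
S = 5 * 3.002
= 15.01


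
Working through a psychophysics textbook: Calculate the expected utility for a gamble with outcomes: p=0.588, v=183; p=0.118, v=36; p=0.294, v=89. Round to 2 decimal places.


EU = sum(p_i * v_i)
0.588 * 183 = 107.604
0.118 * 36 = 4.248
0.294 * 89 = 26.166
EU = 107.604 + 4.248 + 26.166
= 138.02


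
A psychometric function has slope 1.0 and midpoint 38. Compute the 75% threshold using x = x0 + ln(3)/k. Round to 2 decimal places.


At P = 0.75: 0.75 = 1/(1 + e^(-k*(x-x0)))
Solving: e^(-k*(x-x0)) = 1/3
x = x0 + ln(3)/k
ln(3) = 1.0986
x = 38 + 1.0986/1.0
= 38 + 1.0986
= 39.10


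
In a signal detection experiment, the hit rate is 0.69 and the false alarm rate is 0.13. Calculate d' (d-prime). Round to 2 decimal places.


d' = z(HR) - z(FAR)
z(0.69) = 0.4959
z(0.13) = -1.1264
d' = 0.4959 - -1.1264
= 1.62


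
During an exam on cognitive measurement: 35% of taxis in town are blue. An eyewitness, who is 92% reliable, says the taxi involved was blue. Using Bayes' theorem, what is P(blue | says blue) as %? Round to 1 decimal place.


P(blue | says blue) = P(says blue | blue)*P(blue) / [P(says blue | blue)*P(blue) + P(says blue | not blue)*P(not blue)]
Numerator = 0.92 * 0.35 = 0.322
False identification = 0.08 * 0.65 = 0.052
P = 0.322 / (0.322 + 0.052)
= 0.322 / 0.374
As percentage = 86.1


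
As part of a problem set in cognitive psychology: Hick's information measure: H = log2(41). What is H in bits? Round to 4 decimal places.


H = log2(n)
H = log2(41)
= 5.3576


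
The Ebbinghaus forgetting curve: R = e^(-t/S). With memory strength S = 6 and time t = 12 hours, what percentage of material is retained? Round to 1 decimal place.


R = e^(-t/S)
-t/S = -12/6 = -2.0
R = e^(-2.0) = 0.135335
Percentage = 0.135335 * 100
= 13.5


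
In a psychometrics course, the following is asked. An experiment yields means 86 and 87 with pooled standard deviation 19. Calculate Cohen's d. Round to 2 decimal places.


Cohen's d = (M1 - M2) / S_pooled
= (86 - 87) / 19
= -1 / 19
= -0.05


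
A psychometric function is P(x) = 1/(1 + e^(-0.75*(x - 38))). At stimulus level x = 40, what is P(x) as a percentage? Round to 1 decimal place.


P(x) = 1/(1 + e^(-0.75*(40 - 38)))
Exponent = -0.75 * 2 = -1.5
e^(-1.5) = 0.22313
P = 1/(1 + 0.22313) = 0.817575
Percentage = 81.8


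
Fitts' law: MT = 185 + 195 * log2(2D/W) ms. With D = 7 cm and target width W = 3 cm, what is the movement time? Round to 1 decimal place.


MT = 185 + 195 * log2(2*7/3)
2D/W = 4.666667
log2(4.666667) = 2.2224
MT = 185 + 195 * 2.2224
= 618.4 ms


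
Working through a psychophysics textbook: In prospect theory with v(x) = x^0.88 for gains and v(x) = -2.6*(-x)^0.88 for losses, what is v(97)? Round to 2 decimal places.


Since x = 97 >= 0, use v(x) = x^0.88
97^0.88 = 56.0221
v(97) = 56.02


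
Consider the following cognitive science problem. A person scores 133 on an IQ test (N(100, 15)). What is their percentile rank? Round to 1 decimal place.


z = (IQ - mean) / SD
z = (133 - 100) / 15 = 2.2
Percentile = Phi(2.2) * 100
Phi(2.2) = 0.986097
= 98.6


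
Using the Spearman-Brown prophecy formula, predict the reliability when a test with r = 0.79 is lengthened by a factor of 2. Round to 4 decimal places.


r_new = n*r / (1 + (n-1)*r)
Numerator = 2 * 0.79 = 1.58
Denominator = 1 + 1 * 0.79 = 1.79
r_new = 1.58 / 1.79
= 0.8827


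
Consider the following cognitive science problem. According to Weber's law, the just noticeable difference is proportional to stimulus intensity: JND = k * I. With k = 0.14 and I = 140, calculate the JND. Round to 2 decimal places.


JND = k * I
JND = 0.14 * 140
= 19.60


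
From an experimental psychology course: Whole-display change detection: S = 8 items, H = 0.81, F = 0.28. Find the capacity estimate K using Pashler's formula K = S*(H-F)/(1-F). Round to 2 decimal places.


K = S * (H - F) / (1 - F)
H - F = 0.53
1 - F = 0.72
K = 8 * 0.53 / 0.72
= 5.89


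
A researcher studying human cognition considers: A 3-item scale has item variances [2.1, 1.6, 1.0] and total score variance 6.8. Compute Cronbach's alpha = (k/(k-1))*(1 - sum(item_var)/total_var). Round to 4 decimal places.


alpha = (k/(k-1)) * (1 - sum(s_i^2)/s_total^2)
sum(item variances) = 4.7
k/(k-1) = 3/2 = 1.5
1 - 4.7/6.8 = 1 - 0.691176 = 0.308824
alpha = 1.5 * 0.308824
= 0.4632


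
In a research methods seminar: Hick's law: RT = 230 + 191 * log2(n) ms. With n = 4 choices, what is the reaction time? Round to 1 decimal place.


RT = 230 + 191 * log2(4)
log2(4) = 2.0
RT = 230 + 191 * 2.0
= 230 + 382.0
= 612.0 ms


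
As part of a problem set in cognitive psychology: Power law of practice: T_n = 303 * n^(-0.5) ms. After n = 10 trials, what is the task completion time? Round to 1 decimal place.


T_n = 303 * 10^(-0.5)
10^(-0.5) = 0.316228
T_n = 303 * 0.316228
= 95.8 ms


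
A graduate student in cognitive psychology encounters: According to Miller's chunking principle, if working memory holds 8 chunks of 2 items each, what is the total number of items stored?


Total items = chunks * items_per_chunk
= 8 * 2
= 16


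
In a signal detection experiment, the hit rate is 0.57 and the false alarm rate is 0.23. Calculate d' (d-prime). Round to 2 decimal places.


d' = z(HR) - z(FAR)
z(0.57) = 0.1764
z(0.23) = -0.7388
d' = 0.1764 - -0.7388
= 0.92


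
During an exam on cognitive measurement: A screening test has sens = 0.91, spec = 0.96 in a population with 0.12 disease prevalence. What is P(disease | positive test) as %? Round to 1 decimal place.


PPV = (sens * prev) / (sens * prev + (1-spec) * (1-prev))
Numerator = 0.91 * 0.12 = 0.1092
P(positive and no disease) = (1 - spec) * (1 - prev) = (1 - 0.96) * (1 - 0.12) = 0.0352
Denominator = 0.1092 + 0.0352 = 0.1444
PPV = 0.1092 / 0.1444 = 0.756233
As percentage = 75.6


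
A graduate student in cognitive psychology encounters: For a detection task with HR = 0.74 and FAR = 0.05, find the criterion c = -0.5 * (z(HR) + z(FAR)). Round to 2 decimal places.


c = -0.5 * (z(HR) + z(FAR))
z(0.74) = 0.6433
z(0.05) = -1.6449
c = -0.5 * (0.6433 + -1.6449)
= -0.5 * -1.0016
= 0.50


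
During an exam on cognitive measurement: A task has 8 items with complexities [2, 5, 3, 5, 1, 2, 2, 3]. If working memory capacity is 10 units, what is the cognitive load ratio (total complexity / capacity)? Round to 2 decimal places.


Total complexity = 2 + 5 + 3 + 5 + 1 + 2 + 2 + 3 = 23
Load = total / capacity = 23 / 10
= 2.30


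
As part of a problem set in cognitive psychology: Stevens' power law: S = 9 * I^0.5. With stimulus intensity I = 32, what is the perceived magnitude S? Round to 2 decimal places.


S = 9 * 32^0.5
32^0.5 = 5.6569
S = 9 * 5.6569
= 50.91


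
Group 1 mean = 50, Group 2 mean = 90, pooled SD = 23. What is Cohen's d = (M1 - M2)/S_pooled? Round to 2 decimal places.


Cohen's d = (M1 - M2) / S_pooled
= (50 - 90) / 23
= -40 / 23
= -1.74


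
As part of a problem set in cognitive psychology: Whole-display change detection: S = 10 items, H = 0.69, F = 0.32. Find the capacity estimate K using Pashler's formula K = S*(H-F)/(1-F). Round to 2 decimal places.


K = S * (H - F) / (1 - F)
H - F = 0.37
1 - F = 0.68
K = 10 * 0.37 / 0.68
= 5.44


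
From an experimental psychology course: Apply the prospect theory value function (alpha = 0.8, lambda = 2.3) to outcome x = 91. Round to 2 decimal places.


Since x = 91 >= 0, use v(x) = x^0.8
91^0.8 = 36.9176
v(91) = 36.92


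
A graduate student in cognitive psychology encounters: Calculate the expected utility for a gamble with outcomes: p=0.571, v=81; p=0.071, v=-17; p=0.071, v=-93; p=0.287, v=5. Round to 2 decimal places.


EU = sum(p_i * v_i)
0.571 * 81 = 46.251
0.071 * -17 = -1.207
0.071 * -93 = -6.603
0.287 * 5 = 1.435
EU = 46.251 + -1.207 + -6.603 + 1.435
= 39.88


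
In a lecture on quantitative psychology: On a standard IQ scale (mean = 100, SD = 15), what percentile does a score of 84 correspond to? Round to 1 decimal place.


z = (IQ - mean) / SD
z = (84 - 100) / 15 = -1.0667
Percentile = Phi(-1.0667) * 100
Phi(-1.0667) = 0.143054
= 14.3


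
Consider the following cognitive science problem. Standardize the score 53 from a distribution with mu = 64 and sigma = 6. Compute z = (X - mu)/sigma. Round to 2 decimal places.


z = (X - mu) / sigma
= (53 - 64) / 6
= -11 / 6
= -1.83


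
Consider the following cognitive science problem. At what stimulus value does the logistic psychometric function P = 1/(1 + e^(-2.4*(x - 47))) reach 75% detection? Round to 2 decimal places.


At P = 0.75: 0.75 = 1/(1 + e^(-k*(x-x0)))
Solving: e^(-k*(x-x0)) = 1/3
x = x0 + ln(3)/k
ln(3) = 1.0986
x = 47 + 1.0986/2.4
= 47 + 0.4578
= 47.46


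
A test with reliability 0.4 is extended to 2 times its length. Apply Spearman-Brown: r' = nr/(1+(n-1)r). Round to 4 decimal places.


r_new = n*r / (1 + (n-1)*r)
Numerator = 2 * 0.4 = 0.8
Denominator = 1 + 1 * 0.4 = 1.4
r_new = 0.8 / 1.4
= 0.5714


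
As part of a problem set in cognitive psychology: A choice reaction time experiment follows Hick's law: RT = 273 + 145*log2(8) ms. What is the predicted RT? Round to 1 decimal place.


RT = 273 + 145 * log2(8)
log2(8) = 3.0
RT = 273 + 145 * 3.0
= 273 + 435.0
= 708.0 ms


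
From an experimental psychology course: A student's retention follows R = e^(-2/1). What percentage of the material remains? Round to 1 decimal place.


R = e^(-t/S)
-t/S = -2/1 = -2.0
R = e^(-2.0) = 0.135335
Percentage = 0.135335 * 100
= 13.5


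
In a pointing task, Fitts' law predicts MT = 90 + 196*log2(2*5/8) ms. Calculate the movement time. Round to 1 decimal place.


MT = 90 + 196 * log2(2*5/8)
2D/W = 1.25
log2(1.25) = 0.3219
MT = 90 + 196 * 0.3219
= 153.1 ms
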